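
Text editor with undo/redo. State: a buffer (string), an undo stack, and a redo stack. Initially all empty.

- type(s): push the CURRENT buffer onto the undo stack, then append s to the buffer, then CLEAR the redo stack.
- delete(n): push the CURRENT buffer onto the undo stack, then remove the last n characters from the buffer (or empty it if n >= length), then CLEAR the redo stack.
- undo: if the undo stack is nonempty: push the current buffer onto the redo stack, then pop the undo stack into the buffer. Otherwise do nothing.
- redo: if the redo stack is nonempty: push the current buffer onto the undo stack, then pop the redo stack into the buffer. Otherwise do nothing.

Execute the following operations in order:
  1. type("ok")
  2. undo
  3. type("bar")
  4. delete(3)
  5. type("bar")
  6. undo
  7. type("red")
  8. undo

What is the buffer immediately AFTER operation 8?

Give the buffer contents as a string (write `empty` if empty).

Answer: empty

Derivation:
After op 1 (type): buf='ok' undo_depth=1 redo_depth=0
After op 2 (undo): buf='(empty)' undo_depth=0 redo_depth=1
After op 3 (type): buf='bar' undo_depth=1 redo_depth=0
After op 4 (delete): buf='(empty)' undo_depth=2 redo_depth=0
After op 5 (type): buf='bar' undo_depth=3 redo_depth=0
After op 6 (undo): buf='(empty)' undo_depth=2 redo_depth=1
After op 7 (type): buf='red' undo_depth=3 redo_depth=0
After op 8 (undo): buf='(empty)' undo_depth=2 redo_depth=1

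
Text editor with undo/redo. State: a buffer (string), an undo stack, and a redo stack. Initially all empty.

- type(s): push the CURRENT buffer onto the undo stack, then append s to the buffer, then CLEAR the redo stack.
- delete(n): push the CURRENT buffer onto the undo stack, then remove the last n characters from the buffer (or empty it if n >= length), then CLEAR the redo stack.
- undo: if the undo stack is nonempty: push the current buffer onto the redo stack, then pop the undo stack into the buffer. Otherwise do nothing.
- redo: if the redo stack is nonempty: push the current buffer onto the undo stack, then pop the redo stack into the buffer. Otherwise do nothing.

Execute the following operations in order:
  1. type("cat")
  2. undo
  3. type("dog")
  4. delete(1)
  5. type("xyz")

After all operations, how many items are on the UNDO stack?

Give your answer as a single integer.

Answer: 3

Derivation:
After op 1 (type): buf='cat' undo_depth=1 redo_depth=0
After op 2 (undo): buf='(empty)' undo_depth=0 redo_depth=1
After op 3 (type): buf='dog' undo_depth=1 redo_depth=0
After op 4 (delete): buf='do' undo_depth=2 redo_depth=0
After op 5 (type): buf='doxyz' undo_depth=3 redo_depth=0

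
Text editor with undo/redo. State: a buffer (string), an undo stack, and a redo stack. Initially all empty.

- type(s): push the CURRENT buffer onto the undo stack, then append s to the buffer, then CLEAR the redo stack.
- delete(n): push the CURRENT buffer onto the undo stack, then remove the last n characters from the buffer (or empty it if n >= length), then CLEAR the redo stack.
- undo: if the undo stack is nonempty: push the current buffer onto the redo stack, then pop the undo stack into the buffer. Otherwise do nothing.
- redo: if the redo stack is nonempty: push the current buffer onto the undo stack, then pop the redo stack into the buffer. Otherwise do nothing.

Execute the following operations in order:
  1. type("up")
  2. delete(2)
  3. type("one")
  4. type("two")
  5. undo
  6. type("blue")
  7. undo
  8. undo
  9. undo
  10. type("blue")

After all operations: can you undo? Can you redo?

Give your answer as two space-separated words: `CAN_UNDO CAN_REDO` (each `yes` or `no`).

After op 1 (type): buf='up' undo_depth=1 redo_depth=0
After op 2 (delete): buf='(empty)' undo_depth=2 redo_depth=0
After op 3 (type): buf='one' undo_depth=3 redo_depth=0
After op 4 (type): buf='onetwo' undo_depth=4 redo_depth=0
After op 5 (undo): buf='one' undo_depth=3 redo_depth=1
After op 6 (type): buf='oneblue' undo_depth=4 redo_depth=0
After op 7 (undo): buf='one' undo_depth=3 redo_depth=1
After op 8 (undo): buf='(empty)' undo_depth=2 redo_depth=2
After op 9 (undo): buf='up' undo_depth=1 redo_depth=3
After op 10 (type): buf='upblue' undo_depth=2 redo_depth=0

Answer: yes no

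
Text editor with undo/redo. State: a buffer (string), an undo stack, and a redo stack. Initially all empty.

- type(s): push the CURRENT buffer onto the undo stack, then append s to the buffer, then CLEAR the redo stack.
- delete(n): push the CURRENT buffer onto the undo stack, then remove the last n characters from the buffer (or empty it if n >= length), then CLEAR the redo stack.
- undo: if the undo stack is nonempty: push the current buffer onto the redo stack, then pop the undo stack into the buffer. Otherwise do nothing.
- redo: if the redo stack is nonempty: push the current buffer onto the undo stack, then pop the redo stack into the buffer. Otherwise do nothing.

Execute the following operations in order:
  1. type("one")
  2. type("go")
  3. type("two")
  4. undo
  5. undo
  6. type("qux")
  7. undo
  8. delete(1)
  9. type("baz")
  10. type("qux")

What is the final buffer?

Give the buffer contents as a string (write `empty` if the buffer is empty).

Answer: onbazqux

Derivation:
After op 1 (type): buf='one' undo_depth=1 redo_depth=0
After op 2 (type): buf='onego' undo_depth=2 redo_depth=0
After op 3 (type): buf='onegotwo' undo_depth=3 redo_depth=0
After op 4 (undo): buf='onego' undo_depth=2 redo_depth=1
After op 5 (undo): buf='one' undo_depth=1 redo_depth=2
After op 6 (type): buf='onequx' undo_depth=2 redo_depth=0
After op 7 (undo): buf='one' undo_depth=1 redo_depth=1
After op 8 (delete): buf='on' undo_depth=2 redo_depth=0
After op 9 (type): buf='onbaz' undo_depth=3 redo_depth=0
After op 10 (type): buf='onbazqux' undo_depth=4 redo_depth=0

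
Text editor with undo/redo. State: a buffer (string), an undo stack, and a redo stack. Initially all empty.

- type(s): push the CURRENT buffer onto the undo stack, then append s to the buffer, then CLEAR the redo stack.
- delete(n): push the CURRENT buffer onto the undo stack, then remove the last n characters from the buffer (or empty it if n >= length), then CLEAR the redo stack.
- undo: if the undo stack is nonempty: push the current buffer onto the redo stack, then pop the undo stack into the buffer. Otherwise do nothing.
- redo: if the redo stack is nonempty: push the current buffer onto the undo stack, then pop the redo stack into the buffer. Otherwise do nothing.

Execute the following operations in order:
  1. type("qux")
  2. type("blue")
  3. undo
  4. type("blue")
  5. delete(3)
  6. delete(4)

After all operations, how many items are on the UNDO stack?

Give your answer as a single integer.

After op 1 (type): buf='qux' undo_depth=1 redo_depth=0
After op 2 (type): buf='quxblue' undo_depth=2 redo_depth=0
After op 3 (undo): buf='qux' undo_depth=1 redo_depth=1
After op 4 (type): buf='quxblue' undo_depth=2 redo_depth=0
After op 5 (delete): buf='quxb' undo_depth=3 redo_depth=0
After op 6 (delete): buf='(empty)' undo_depth=4 redo_depth=0

Answer: 4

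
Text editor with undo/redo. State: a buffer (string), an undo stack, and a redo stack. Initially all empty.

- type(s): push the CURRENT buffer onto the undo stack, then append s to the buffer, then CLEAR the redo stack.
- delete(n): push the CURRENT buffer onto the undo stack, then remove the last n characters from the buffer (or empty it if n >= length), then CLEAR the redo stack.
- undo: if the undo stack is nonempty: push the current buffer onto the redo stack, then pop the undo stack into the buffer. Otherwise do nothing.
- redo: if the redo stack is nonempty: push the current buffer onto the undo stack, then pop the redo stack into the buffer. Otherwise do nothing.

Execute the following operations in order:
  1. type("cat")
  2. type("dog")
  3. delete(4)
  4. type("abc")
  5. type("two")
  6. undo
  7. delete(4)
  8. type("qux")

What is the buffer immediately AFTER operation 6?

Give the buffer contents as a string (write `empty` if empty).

Answer: caabc

Derivation:
After op 1 (type): buf='cat' undo_depth=1 redo_depth=0
After op 2 (type): buf='catdog' undo_depth=2 redo_depth=0
After op 3 (delete): buf='ca' undo_depth=3 redo_depth=0
After op 4 (type): buf='caabc' undo_depth=4 redo_depth=0
After op 5 (type): buf='caabctwo' undo_depth=5 redo_depth=0
After op 6 (undo): buf='caabc' undo_depth=4 redo_depth=1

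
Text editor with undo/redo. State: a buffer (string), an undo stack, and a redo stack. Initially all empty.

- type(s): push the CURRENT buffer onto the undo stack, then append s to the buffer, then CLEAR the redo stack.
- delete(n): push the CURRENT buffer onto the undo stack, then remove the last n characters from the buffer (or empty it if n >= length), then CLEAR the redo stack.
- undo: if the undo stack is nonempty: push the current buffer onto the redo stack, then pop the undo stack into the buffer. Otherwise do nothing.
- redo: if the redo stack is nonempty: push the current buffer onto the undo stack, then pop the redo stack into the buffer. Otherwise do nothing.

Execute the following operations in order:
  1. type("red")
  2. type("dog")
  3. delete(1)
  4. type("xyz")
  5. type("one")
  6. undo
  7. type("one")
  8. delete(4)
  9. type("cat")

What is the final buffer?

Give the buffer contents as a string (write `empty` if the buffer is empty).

Answer: reddoxycat

Derivation:
After op 1 (type): buf='red' undo_depth=1 redo_depth=0
After op 2 (type): buf='reddog' undo_depth=2 redo_depth=0
After op 3 (delete): buf='reddo' undo_depth=3 redo_depth=0
After op 4 (type): buf='reddoxyz' undo_depth=4 redo_depth=0
After op 5 (type): buf='reddoxyzone' undo_depth=5 redo_depth=0
After op 6 (undo): buf='reddoxyz' undo_depth=4 redo_depth=1
After op 7 (type): buf='reddoxyzone' undo_depth=5 redo_depth=0
After op 8 (delete): buf='reddoxy' undo_depth=6 redo_depth=0
After op 9 (type): buf='reddoxycat' undo_depth=7 redo_depth=0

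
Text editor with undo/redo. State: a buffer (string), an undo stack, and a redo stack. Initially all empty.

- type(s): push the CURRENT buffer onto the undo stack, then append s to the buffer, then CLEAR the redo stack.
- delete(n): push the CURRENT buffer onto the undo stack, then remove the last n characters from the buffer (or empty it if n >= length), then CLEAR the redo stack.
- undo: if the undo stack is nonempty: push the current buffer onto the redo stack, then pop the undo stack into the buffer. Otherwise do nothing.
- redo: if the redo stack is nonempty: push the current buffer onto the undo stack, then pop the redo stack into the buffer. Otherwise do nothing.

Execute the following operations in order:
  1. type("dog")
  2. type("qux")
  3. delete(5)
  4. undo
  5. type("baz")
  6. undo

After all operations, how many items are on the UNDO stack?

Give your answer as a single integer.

Answer: 2

Derivation:
After op 1 (type): buf='dog' undo_depth=1 redo_depth=0
After op 2 (type): buf='dogqux' undo_depth=2 redo_depth=0
After op 3 (delete): buf='d' undo_depth=3 redo_depth=0
After op 4 (undo): buf='dogqux' undo_depth=2 redo_depth=1
After op 5 (type): buf='dogquxbaz' undo_depth=3 redo_depth=0
After op 6 (undo): buf='dogqux' undo_depth=2 redo_depth=1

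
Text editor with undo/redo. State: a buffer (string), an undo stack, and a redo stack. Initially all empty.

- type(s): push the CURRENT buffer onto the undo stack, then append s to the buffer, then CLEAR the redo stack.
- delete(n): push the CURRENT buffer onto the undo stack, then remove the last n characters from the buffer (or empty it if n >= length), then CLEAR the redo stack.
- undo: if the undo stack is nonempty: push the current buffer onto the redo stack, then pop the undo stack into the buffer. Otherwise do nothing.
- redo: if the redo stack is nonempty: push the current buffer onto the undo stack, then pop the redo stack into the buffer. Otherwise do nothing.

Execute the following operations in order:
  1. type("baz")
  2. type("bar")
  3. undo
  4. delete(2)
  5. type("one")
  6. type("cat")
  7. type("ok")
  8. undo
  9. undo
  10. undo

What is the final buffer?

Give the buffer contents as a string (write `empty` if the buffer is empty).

After op 1 (type): buf='baz' undo_depth=1 redo_depth=0
After op 2 (type): buf='bazbar' undo_depth=2 redo_depth=0
After op 3 (undo): buf='baz' undo_depth=1 redo_depth=1
After op 4 (delete): buf='b' undo_depth=2 redo_depth=0
After op 5 (type): buf='bone' undo_depth=3 redo_depth=0
After op 6 (type): buf='bonecat' undo_depth=4 redo_depth=0
After op 7 (type): buf='bonecatok' undo_depth=5 redo_depth=0
After op 8 (undo): buf='bonecat' undo_depth=4 redo_depth=1
After op 9 (undo): buf='bone' undo_depth=3 redo_depth=2
After op 10 (undo): buf='b' undo_depth=2 redo_depth=3

Answer: b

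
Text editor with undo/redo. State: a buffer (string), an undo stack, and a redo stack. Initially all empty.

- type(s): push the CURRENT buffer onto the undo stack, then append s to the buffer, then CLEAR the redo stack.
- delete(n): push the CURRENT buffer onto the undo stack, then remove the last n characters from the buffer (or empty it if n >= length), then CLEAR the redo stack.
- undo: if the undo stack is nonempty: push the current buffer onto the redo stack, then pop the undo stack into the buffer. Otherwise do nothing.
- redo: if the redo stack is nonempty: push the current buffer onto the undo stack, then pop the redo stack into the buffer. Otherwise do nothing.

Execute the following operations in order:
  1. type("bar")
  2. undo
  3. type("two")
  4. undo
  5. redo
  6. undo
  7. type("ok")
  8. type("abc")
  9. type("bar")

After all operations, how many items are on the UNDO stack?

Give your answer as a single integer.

After op 1 (type): buf='bar' undo_depth=1 redo_depth=0
After op 2 (undo): buf='(empty)' undo_depth=0 redo_depth=1
After op 3 (type): buf='two' undo_depth=1 redo_depth=0
After op 4 (undo): buf='(empty)' undo_depth=0 redo_depth=1
After op 5 (redo): buf='two' undo_depth=1 redo_depth=0
After op 6 (undo): buf='(empty)' undo_depth=0 redo_depth=1
After op 7 (type): buf='ok' undo_depth=1 redo_depth=0
After op 8 (type): buf='okabc' undo_depth=2 redo_depth=0
After op 9 (type): buf='okabcbar' undo_depth=3 redo_depth=0

Answer: 3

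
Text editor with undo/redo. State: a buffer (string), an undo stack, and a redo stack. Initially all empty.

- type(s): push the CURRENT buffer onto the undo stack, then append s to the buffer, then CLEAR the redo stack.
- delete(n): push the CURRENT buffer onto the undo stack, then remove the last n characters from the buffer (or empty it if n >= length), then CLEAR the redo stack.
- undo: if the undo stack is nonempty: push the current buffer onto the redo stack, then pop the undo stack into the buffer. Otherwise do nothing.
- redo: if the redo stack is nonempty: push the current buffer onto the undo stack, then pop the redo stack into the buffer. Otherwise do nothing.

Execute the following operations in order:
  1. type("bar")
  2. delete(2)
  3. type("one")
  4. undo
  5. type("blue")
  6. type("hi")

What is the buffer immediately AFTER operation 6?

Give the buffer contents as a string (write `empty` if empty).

Answer: bbluehi

Derivation:
After op 1 (type): buf='bar' undo_depth=1 redo_depth=0
After op 2 (delete): buf='b' undo_depth=2 redo_depth=0
After op 3 (type): buf='bone' undo_depth=3 redo_depth=0
After op 4 (undo): buf='b' undo_depth=2 redo_depth=1
After op 5 (type): buf='bblue' undo_depth=3 redo_depth=0
After op 6 (type): buf='bbluehi' undo_depth=4 redo_depth=0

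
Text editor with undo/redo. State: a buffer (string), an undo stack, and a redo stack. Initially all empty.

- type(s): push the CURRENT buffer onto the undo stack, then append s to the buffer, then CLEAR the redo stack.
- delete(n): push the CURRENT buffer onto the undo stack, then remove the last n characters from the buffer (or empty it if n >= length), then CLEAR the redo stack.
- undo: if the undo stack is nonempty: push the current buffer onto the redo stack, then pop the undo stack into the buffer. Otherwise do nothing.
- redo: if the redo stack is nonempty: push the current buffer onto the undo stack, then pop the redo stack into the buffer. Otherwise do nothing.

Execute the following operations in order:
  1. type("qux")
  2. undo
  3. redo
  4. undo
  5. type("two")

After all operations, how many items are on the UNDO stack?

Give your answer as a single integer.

After op 1 (type): buf='qux' undo_depth=1 redo_depth=0
After op 2 (undo): buf='(empty)' undo_depth=0 redo_depth=1
After op 3 (redo): buf='qux' undo_depth=1 redo_depth=0
After op 4 (undo): buf='(empty)' undo_depth=0 redo_depth=1
After op 5 (type): buf='two' undo_depth=1 redo_depth=0

Answer: 1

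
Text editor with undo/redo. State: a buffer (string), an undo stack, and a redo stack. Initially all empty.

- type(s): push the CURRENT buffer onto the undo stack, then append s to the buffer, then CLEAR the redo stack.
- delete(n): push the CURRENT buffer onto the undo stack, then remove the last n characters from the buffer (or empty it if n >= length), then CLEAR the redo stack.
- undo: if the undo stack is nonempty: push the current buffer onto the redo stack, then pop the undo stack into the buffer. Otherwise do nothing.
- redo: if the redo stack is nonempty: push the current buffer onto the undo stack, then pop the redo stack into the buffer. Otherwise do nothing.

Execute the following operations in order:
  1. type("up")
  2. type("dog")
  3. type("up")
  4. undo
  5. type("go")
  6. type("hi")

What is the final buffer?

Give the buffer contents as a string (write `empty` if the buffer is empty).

After op 1 (type): buf='up' undo_depth=1 redo_depth=0
After op 2 (type): buf='updog' undo_depth=2 redo_depth=0
After op 3 (type): buf='updogup' undo_depth=3 redo_depth=0
After op 4 (undo): buf='updog' undo_depth=2 redo_depth=1
After op 5 (type): buf='updoggo' undo_depth=3 redo_depth=0
After op 6 (type): buf='updoggohi' undo_depth=4 redo_depth=0

Answer: updoggohi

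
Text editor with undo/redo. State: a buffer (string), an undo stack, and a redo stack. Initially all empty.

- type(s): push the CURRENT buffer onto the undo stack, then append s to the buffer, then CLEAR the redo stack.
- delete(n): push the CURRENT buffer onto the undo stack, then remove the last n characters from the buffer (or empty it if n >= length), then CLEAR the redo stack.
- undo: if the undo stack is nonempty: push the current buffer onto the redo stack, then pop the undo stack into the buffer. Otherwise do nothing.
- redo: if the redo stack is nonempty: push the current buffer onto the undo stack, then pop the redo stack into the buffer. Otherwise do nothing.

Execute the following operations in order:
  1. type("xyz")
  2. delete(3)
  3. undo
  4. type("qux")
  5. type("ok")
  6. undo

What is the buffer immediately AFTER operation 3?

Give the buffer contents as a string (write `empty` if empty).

Answer: xyz

Derivation:
After op 1 (type): buf='xyz' undo_depth=1 redo_depth=0
After op 2 (delete): buf='(empty)' undo_depth=2 redo_depth=0
After op 3 (undo): buf='xyz' undo_depth=1 redo_depth=1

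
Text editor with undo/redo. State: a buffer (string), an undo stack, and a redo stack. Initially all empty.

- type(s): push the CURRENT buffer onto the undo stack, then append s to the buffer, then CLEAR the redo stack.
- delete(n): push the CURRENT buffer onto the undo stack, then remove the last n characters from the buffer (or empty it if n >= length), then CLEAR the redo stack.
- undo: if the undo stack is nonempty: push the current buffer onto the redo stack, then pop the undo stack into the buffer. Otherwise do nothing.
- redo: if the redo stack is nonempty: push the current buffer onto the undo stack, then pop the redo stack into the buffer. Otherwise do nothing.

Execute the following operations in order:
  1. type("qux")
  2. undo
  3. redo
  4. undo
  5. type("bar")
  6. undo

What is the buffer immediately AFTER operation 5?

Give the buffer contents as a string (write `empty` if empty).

After op 1 (type): buf='qux' undo_depth=1 redo_depth=0
After op 2 (undo): buf='(empty)' undo_depth=0 redo_depth=1
After op 3 (redo): buf='qux' undo_depth=1 redo_depth=0
After op 4 (undo): buf='(empty)' undo_depth=0 redo_depth=1
After op 5 (type): buf='bar' undo_depth=1 redo_depth=0

Answer: bar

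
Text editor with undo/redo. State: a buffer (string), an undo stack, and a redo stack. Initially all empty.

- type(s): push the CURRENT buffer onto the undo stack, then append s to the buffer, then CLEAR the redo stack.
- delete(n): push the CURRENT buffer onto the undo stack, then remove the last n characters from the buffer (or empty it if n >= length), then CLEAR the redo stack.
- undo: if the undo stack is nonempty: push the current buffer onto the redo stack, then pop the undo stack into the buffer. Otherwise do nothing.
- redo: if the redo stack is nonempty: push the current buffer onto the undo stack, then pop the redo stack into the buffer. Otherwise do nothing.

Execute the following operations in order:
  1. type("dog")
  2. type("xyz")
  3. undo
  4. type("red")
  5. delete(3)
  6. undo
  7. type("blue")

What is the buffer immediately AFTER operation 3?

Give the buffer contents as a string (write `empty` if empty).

After op 1 (type): buf='dog' undo_depth=1 redo_depth=0
After op 2 (type): buf='dogxyz' undo_depth=2 redo_depth=0
After op 3 (undo): buf='dog' undo_depth=1 redo_depth=1

Answer: dog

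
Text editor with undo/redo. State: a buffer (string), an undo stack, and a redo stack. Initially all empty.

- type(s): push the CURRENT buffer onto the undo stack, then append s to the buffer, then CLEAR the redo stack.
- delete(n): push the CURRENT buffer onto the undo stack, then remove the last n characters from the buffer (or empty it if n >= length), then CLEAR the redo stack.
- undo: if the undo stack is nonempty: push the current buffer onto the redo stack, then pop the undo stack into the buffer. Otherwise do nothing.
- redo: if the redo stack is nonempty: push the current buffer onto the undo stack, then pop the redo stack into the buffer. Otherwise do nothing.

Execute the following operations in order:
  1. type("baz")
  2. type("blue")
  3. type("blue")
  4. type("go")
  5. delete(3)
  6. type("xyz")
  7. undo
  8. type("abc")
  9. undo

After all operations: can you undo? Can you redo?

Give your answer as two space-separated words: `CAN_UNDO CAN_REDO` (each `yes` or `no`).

After op 1 (type): buf='baz' undo_depth=1 redo_depth=0
After op 2 (type): buf='bazblue' undo_depth=2 redo_depth=0
After op 3 (type): buf='bazblueblue' undo_depth=3 redo_depth=0
After op 4 (type): buf='bazbluebluego' undo_depth=4 redo_depth=0
After op 5 (delete): buf='bazblueblu' undo_depth=5 redo_depth=0
After op 6 (type): buf='bazbluebluxyz' undo_depth=6 redo_depth=0
After op 7 (undo): buf='bazblueblu' undo_depth=5 redo_depth=1
After op 8 (type): buf='bazbluebluabc' undo_depth=6 redo_depth=0
After op 9 (undo): buf='bazblueblu' undo_depth=5 redo_depth=1

Answer: yes yes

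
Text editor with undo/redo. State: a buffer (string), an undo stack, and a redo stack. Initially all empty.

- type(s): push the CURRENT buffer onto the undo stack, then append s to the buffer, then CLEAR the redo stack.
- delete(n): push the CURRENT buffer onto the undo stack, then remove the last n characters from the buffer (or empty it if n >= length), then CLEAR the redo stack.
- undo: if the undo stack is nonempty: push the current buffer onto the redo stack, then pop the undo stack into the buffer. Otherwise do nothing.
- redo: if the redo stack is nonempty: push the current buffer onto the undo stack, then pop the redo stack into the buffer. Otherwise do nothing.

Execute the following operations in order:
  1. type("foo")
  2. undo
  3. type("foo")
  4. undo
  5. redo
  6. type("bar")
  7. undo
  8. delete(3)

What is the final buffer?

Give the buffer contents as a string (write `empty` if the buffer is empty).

Answer: empty

Derivation:
After op 1 (type): buf='foo' undo_depth=1 redo_depth=0
After op 2 (undo): buf='(empty)' undo_depth=0 redo_depth=1
After op 3 (type): buf='foo' undo_depth=1 redo_depth=0
After op 4 (undo): buf='(empty)' undo_depth=0 redo_depth=1
After op 5 (redo): buf='foo' undo_depth=1 redo_depth=0
After op 6 (type): buf='foobar' undo_depth=2 redo_depth=0
After op 7 (undo): buf='foo' undo_depth=1 redo_depth=1
After op 8 (delete): buf='(empty)' undo_depth=2 redo_depth=0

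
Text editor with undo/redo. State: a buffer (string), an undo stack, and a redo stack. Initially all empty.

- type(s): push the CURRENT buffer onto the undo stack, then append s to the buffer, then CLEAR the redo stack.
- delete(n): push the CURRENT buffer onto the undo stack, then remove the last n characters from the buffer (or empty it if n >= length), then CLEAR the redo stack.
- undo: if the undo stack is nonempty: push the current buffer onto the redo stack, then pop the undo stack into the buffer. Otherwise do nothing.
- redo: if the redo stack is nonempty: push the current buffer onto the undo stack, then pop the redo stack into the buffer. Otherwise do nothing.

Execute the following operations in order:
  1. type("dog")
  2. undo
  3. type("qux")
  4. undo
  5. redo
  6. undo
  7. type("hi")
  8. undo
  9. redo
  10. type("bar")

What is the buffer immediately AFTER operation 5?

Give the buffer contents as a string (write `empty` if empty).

After op 1 (type): buf='dog' undo_depth=1 redo_depth=0
After op 2 (undo): buf='(empty)' undo_depth=0 redo_depth=1
After op 3 (type): buf='qux' undo_depth=1 redo_depth=0
After op 4 (undo): buf='(empty)' undo_depth=0 redo_depth=1
After op 5 (redo): buf='qux' undo_depth=1 redo_depth=0

Answer: qux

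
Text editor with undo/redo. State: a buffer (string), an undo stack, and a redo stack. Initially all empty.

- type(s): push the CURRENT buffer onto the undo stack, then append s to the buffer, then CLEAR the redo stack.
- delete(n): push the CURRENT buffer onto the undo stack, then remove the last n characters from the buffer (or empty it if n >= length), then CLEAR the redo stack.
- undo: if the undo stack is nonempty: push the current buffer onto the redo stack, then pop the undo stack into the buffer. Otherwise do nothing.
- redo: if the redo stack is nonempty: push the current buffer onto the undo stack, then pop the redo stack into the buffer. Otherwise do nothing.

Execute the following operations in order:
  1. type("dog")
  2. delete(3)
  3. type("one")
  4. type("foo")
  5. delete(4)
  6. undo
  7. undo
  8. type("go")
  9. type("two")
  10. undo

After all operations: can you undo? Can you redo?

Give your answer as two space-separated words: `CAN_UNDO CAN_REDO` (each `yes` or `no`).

Answer: yes yes

Derivation:
After op 1 (type): buf='dog' undo_depth=1 redo_depth=0
After op 2 (delete): buf='(empty)' undo_depth=2 redo_depth=0
After op 3 (type): buf='one' undo_depth=3 redo_depth=0
After op 4 (type): buf='onefoo' undo_depth=4 redo_depth=0
After op 5 (delete): buf='on' undo_depth=5 redo_depth=0
After op 6 (undo): buf='onefoo' undo_depth=4 redo_depth=1
After op 7 (undo): buf='one' undo_depth=3 redo_depth=2
After op 8 (type): buf='onego' undo_depth=4 redo_depth=0
After op 9 (type): buf='onegotwo' undo_depth=5 redo_depth=0
After op 10 (undo): buf='onego' undo_depth=4 redo_depth=1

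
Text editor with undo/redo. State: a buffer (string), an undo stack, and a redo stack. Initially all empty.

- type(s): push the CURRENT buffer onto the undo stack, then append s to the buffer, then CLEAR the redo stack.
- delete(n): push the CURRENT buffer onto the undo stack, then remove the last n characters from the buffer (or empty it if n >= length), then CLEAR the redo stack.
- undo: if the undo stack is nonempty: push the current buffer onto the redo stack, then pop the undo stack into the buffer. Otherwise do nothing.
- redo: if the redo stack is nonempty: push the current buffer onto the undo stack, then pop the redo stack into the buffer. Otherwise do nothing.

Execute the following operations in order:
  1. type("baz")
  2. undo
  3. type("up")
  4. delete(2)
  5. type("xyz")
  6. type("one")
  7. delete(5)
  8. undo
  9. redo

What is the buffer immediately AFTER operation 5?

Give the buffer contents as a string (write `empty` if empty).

Answer: xyz

Derivation:
After op 1 (type): buf='baz' undo_depth=1 redo_depth=0
After op 2 (undo): buf='(empty)' undo_depth=0 redo_depth=1
After op 3 (type): buf='up' undo_depth=1 redo_depth=0
After op 4 (delete): buf='(empty)' undo_depth=2 redo_depth=0
After op 5 (type): buf='xyz' undo_depth=3 redo_depth=0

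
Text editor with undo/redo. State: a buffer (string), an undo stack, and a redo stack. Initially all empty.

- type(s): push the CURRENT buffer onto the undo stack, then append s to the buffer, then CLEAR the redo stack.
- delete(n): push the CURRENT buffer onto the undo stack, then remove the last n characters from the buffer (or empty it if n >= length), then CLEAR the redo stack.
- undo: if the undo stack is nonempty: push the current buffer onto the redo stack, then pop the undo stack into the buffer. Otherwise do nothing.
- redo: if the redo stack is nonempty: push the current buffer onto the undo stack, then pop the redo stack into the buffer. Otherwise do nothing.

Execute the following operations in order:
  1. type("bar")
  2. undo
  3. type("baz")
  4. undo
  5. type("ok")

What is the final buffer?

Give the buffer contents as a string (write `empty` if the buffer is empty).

After op 1 (type): buf='bar' undo_depth=1 redo_depth=0
After op 2 (undo): buf='(empty)' undo_depth=0 redo_depth=1
After op 3 (type): buf='baz' undo_depth=1 redo_depth=0
After op 4 (undo): buf='(empty)' undo_depth=0 redo_depth=1
After op 5 (type): buf='ok' undo_depth=1 redo_depth=0

Answer: ok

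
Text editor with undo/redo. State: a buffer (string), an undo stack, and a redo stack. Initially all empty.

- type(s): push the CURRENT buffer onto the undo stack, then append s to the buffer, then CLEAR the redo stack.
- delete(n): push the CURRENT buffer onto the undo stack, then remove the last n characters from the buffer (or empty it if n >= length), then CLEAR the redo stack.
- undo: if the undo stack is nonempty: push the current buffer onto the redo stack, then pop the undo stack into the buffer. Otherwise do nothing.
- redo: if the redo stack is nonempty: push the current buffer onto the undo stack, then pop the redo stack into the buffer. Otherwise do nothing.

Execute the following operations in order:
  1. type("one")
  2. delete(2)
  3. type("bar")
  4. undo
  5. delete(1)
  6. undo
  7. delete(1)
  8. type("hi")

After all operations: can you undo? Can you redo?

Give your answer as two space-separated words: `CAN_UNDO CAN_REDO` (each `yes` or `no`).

After op 1 (type): buf='one' undo_depth=1 redo_depth=0
After op 2 (delete): buf='o' undo_depth=2 redo_depth=0
After op 3 (type): buf='obar' undo_depth=3 redo_depth=0
After op 4 (undo): buf='o' undo_depth=2 redo_depth=1
After op 5 (delete): buf='(empty)' undo_depth=3 redo_depth=0
After op 6 (undo): buf='o' undo_depth=2 redo_depth=1
After op 7 (delete): buf='(empty)' undo_depth=3 redo_depth=0
After op 8 (type): buf='hi' undo_depth=4 redo_depth=0

Answer: yes no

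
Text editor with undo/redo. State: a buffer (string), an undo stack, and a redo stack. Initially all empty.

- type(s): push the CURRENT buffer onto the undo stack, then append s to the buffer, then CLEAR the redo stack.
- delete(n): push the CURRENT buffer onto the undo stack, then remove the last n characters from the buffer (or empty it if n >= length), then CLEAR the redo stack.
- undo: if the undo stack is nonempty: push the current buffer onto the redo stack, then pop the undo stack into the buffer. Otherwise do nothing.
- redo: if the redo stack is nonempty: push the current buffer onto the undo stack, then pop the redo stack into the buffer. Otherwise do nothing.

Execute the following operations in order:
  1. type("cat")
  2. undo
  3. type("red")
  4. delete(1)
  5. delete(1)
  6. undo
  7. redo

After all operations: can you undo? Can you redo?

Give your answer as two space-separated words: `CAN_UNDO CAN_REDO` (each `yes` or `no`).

After op 1 (type): buf='cat' undo_depth=1 redo_depth=0
After op 2 (undo): buf='(empty)' undo_depth=0 redo_depth=1
After op 3 (type): buf='red' undo_depth=1 redo_depth=0
After op 4 (delete): buf='re' undo_depth=2 redo_depth=0
After op 5 (delete): buf='r' undo_depth=3 redo_depth=0
After op 6 (undo): buf='re' undo_depth=2 redo_depth=1
After op 7 (redo): buf='r' undo_depth=3 redo_depth=0

Answer: yes no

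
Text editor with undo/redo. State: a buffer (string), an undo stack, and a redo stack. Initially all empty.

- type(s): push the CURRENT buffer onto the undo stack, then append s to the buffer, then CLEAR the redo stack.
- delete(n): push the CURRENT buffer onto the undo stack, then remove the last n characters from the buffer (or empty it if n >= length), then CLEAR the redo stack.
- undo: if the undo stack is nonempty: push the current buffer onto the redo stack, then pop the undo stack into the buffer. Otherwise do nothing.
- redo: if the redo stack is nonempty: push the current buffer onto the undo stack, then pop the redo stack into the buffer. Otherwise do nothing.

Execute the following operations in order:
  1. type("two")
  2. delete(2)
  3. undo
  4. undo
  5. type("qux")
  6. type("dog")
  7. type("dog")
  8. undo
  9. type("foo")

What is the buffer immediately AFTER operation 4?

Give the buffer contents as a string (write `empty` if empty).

Answer: empty

Derivation:
After op 1 (type): buf='two' undo_depth=1 redo_depth=0
After op 2 (delete): buf='t' undo_depth=2 redo_depth=0
After op 3 (undo): buf='two' undo_depth=1 redo_depth=1
After op 4 (undo): buf='(empty)' undo_depth=0 redo_depth=2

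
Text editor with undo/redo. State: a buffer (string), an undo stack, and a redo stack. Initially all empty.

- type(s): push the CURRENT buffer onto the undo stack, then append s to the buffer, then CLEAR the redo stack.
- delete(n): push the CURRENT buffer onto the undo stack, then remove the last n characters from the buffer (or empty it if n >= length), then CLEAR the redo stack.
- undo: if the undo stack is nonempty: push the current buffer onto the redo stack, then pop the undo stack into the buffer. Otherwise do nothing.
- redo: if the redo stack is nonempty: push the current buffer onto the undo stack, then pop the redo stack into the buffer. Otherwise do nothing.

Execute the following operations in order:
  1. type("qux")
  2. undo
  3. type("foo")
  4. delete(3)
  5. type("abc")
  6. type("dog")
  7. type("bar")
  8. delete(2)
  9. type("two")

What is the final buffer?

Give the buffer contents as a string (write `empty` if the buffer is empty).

Answer: abcdogbtwo

Derivation:
After op 1 (type): buf='qux' undo_depth=1 redo_depth=0
After op 2 (undo): buf='(empty)' undo_depth=0 redo_depth=1
After op 3 (type): buf='foo' undo_depth=1 redo_depth=0
After op 4 (delete): buf='(empty)' undo_depth=2 redo_depth=0
After op 5 (type): buf='abc' undo_depth=3 redo_depth=0
After op 6 (type): buf='abcdog' undo_depth=4 redo_depth=0
After op 7 (type): buf='abcdogbar' undo_depth=5 redo_depth=0
After op 8 (delete): buf='abcdogb' undo_depth=6 redo_depth=0
After op 9 (type): buf='abcdogbtwo' undo_depth=7 redo_depth=0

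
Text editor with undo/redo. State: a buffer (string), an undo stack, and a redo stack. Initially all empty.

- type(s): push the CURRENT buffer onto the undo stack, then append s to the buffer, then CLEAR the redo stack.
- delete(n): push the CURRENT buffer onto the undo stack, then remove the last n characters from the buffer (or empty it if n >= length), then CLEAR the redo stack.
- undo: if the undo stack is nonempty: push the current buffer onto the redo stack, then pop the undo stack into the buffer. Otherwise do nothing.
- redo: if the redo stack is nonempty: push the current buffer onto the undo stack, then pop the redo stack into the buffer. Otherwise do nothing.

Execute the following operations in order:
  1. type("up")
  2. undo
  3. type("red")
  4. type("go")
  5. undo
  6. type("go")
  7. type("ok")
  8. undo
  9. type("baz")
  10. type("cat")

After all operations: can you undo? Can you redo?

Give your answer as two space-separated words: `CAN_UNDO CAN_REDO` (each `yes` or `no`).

After op 1 (type): buf='up' undo_depth=1 redo_depth=0
After op 2 (undo): buf='(empty)' undo_depth=0 redo_depth=1
After op 3 (type): buf='red' undo_depth=1 redo_depth=0
After op 4 (type): buf='redgo' undo_depth=2 redo_depth=0
After op 5 (undo): buf='red' undo_depth=1 redo_depth=1
After op 6 (type): buf='redgo' undo_depth=2 redo_depth=0
After op 7 (type): buf='redgook' undo_depth=3 redo_depth=0
After op 8 (undo): buf='redgo' undo_depth=2 redo_depth=1
After op 9 (type): buf='redgobaz' undo_depth=3 redo_depth=0
After op 10 (type): buf='redgobazcat' undo_depth=4 redo_depth=0

Answer: yes no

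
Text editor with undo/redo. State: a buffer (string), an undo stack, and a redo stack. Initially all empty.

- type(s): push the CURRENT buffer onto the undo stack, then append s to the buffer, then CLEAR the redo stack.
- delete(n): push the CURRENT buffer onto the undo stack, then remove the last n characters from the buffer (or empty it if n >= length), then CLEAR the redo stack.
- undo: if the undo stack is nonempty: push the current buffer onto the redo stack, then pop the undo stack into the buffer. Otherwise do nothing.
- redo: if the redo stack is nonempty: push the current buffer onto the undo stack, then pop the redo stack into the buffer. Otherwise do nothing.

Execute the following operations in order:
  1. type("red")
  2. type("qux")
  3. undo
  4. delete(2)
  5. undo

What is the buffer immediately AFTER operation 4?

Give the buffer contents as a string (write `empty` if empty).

After op 1 (type): buf='red' undo_depth=1 redo_depth=0
After op 2 (type): buf='redqux' undo_depth=2 redo_depth=0
After op 3 (undo): buf='red' undo_depth=1 redo_depth=1
After op 4 (delete): buf='r' undo_depth=2 redo_depth=0

Answer: r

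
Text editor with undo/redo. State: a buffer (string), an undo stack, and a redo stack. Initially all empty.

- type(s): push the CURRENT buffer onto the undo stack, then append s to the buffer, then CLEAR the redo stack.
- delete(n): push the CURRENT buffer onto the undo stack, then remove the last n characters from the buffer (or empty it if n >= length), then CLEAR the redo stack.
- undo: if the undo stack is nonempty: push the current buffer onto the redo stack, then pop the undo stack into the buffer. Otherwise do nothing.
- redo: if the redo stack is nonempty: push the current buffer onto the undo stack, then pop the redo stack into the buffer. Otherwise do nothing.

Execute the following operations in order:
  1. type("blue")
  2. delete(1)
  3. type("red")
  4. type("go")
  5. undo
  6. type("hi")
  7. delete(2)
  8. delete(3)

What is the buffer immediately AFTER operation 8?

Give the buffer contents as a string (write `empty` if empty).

After op 1 (type): buf='blue' undo_depth=1 redo_depth=0
After op 2 (delete): buf='blu' undo_depth=2 redo_depth=0
After op 3 (type): buf='blured' undo_depth=3 redo_depth=0
After op 4 (type): buf='bluredgo' undo_depth=4 redo_depth=0
After op 5 (undo): buf='blured' undo_depth=3 redo_depth=1
After op 6 (type): buf='bluredhi' undo_depth=4 redo_depth=0
After op 7 (delete): buf='blured' undo_depth=5 redo_depth=0
After op 8 (delete): buf='blu' undo_depth=6 redo_depth=0

Answer: blu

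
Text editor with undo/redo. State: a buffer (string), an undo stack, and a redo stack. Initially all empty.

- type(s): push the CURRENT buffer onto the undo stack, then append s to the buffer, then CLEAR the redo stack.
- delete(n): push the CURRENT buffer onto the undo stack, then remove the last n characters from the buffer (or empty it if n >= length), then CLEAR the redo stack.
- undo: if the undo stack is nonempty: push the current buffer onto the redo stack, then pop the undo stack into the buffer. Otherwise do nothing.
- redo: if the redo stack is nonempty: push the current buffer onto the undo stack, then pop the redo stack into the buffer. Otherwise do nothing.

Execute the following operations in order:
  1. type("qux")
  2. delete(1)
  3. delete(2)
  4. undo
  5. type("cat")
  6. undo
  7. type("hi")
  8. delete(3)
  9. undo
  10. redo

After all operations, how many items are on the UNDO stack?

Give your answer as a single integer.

After op 1 (type): buf='qux' undo_depth=1 redo_depth=0
After op 2 (delete): buf='qu' undo_depth=2 redo_depth=0
After op 3 (delete): buf='(empty)' undo_depth=3 redo_depth=0
After op 4 (undo): buf='qu' undo_depth=2 redo_depth=1
After op 5 (type): buf='qucat' undo_depth=3 redo_depth=0
After op 6 (undo): buf='qu' undo_depth=2 redo_depth=1
After op 7 (type): buf='quhi' undo_depth=3 redo_depth=0
After op 8 (delete): buf='q' undo_depth=4 redo_depth=0
After op 9 (undo): buf='quhi' undo_depth=3 redo_depth=1
After op 10 (redo): buf='q' undo_depth=4 redo_depth=0

Answer: 4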